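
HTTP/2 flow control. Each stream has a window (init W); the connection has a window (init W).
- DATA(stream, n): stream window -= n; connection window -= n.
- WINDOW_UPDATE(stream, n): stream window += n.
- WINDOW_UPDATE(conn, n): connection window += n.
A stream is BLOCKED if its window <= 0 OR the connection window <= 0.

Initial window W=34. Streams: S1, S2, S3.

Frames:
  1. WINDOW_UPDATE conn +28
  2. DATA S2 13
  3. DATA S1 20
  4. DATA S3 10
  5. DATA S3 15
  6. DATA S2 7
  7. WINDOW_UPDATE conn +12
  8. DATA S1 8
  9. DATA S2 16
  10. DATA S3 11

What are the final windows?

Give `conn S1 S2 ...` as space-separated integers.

Answer: -26 6 -2 -2

Derivation:
Op 1: conn=62 S1=34 S2=34 S3=34 blocked=[]
Op 2: conn=49 S1=34 S2=21 S3=34 blocked=[]
Op 3: conn=29 S1=14 S2=21 S3=34 blocked=[]
Op 4: conn=19 S1=14 S2=21 S3=24 blocked=[]
Op 5: conn=4 S1=14 S2=21 S3=9 blocked=[]
Op 6: conn=-3 S1=14 S2=14 S3=9 blocked=[1, 2, 3]
Op 7: conn=9 S1=14 S2=14 S3=9 blocked=[]
Op 8: conn=1 S1=6 S2=14 S3=9 blocked=[]
Op 9: conn=-15 S1=6 S2=-2 S3=9 blocked=[1, 2, 3]
Op 10: conn=-26 S1=6 S2=-2 S3=-2 blocked=[1, 2, 3]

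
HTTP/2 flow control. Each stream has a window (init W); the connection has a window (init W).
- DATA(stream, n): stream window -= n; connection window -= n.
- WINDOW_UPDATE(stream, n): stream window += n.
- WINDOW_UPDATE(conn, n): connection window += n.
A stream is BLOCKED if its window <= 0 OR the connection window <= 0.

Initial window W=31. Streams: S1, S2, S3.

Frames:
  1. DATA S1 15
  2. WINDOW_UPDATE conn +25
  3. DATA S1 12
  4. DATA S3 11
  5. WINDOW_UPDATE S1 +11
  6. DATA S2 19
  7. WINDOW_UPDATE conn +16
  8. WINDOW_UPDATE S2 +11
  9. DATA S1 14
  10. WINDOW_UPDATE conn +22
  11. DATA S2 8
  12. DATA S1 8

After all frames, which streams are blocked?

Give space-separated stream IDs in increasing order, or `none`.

Op 1: conn=16 S1=16 S2=31 S3=31 blocked=[]
Op 2: conn=41 S1=16 S2=31 S3=31 blocked=[]
Op 3: conn=29 S1=4 S2=31 S3=31 blocked=[]
Op 4: conn=18 S1=4 S2=31 S3=20 blocked=[]
Op 5: conn=18 S1=15 S2=31 S3=20 blocked=[]
Op 6: conn=-1 S1=15 S2=12 S3=20 blocked=[1, 2, 3]
Op 7: conn=15 S1=15 S2=12 S3=20 blocked=[]
Op 8: conn=15 S1=15 S2=23 S3=20 blocked=[]
Op 9: conn=1 S1=1 S2=23 S3=20 blocked=[]
Op 10: conn=23 S1=1 S2=23 S3=20 blocked=[]
Op 11: conn=15 S1=1 S2=15 S3=20 blocked=[]
Op 12: conn=7 S1=-7 S2=15 S3=20 blocked=[1]

Answer: S1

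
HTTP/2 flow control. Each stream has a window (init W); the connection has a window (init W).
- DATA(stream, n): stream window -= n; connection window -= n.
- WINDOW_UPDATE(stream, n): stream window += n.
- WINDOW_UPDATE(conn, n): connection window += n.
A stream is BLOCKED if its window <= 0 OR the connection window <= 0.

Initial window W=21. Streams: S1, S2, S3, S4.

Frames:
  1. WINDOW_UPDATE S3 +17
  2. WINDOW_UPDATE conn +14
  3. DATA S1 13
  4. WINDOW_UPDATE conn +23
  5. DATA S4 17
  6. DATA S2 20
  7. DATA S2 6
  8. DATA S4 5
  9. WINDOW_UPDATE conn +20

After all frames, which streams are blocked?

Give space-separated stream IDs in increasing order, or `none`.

Op 1: conn=21 S1=21 S2=21 S3=38 S4=21 blocked=[]
Op 2: conn=35 S1=21 S2=21 S3=38 S4=21 blocked=[]
Op 3: conn=22 S1=8 S2=21 S3=38 S4=21 blocked=[]
Op 4: conn=45 S1=8 S2=21 S3=38 S4=21 blocked=[]
Op 5: conn=28 S1=8 S2=21 S3=38 S4=4 blocked=[]
Op 6: conn=8 S1=8 S2=1 S3=38 S4=4 blocked=[]
Op 7: conn=2 S1=8 S2=-5 S3=38 S4=4 blocked=[2]
Op 8: conn=-3 S1=8 S2=-5 S3=38 S4=-1 blocked=[1, 2, 3, 4]
Op 9: conn=17 S1=8 S2=-5 S3=38 S4=-1 blocked=[2, 4]

Answer: S2 S4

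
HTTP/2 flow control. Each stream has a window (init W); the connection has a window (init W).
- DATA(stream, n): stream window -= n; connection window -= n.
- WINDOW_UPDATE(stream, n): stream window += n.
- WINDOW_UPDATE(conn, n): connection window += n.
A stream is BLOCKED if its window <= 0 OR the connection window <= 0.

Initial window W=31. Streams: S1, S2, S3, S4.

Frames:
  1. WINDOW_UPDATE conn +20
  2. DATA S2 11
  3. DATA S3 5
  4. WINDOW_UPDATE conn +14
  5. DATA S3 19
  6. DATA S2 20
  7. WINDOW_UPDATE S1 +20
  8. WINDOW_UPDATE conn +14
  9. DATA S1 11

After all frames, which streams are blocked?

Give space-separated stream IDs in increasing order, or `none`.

Answer: S2

Derivation:
Op 1: conn=51 S1=31 S2=31 S3=31 S4=31 blocked=[]
Op 2: conn=40 S1=31 S2=20 S3=31 S4=31 blocked=[]
Op 3: conn=35 S1=31 S2=20 S3=26 S4=31 blocked=[]
Op 4: conn=49 S1=31 S2=20 S3=26 S4=31 blocked=[]
Op 5: conn=30 S1=31 S2=20 S3=7 S4=31 blocked=[]
Op 6: conn=10 S1=31 S2=0 S3=7 S4=31 blocked=[2]
Op 7: conn=10 S1=51 S2=0 S3=7 S4=31 blocked=[2]
Op 8: conn=24 S1=51 S2=0 S3=7 S4=31 blocked=[2]
Op 9: conn=13 S1=40 S2=0 S3=7 S4=31 blocked=[2]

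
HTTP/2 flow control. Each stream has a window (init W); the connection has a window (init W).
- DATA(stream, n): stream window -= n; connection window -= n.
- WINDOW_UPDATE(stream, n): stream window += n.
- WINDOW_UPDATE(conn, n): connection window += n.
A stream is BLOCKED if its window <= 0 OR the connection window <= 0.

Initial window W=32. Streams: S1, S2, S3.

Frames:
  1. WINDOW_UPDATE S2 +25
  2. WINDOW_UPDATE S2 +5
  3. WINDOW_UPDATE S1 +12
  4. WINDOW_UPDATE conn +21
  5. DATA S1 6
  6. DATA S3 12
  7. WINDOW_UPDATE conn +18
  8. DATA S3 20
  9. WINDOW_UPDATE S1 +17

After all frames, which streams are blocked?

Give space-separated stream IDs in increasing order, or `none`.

Op 1: conn=32 S1=32 S2=57 S3=32 blocked=[]
Op 2: conn=32 S1=32 S2=62 S3=32 blocked=[]
Op 3: conn=32 S1=44 S2=62 S3=32 blocked=[]
Op 4: conn=53 S1=44 S2=62 S3=32 blocked=[]
Op 5: conn=47 S1=38 S2=62 S3=32 blocked=[]
Op 6: conn=35 S1=38 S2=62 S3=20 blocked=[]
Op 7: conn=53 S1=38 S2=62 S3=20 blocked=[]
Op 8: conn=33 S1=38 S2=62 S3=0 blocked=[3]
Op 9: conn=33 S1=55 S2=62 S3=0 blocked=[3]

Answer: S3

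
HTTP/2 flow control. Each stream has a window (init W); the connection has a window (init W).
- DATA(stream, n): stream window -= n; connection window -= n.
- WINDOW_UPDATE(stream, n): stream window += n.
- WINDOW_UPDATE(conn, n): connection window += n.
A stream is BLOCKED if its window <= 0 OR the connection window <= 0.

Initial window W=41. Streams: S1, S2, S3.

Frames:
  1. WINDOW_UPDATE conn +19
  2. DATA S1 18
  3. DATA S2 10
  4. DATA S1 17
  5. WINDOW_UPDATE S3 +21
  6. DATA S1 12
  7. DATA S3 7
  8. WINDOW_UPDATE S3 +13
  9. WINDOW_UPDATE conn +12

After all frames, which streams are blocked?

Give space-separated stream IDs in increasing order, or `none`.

Op 1: conn=60 S1=41 S2=41 S3=41 blocked=[]
Op 2: conn=42 S1=23 S2=41 S3=41 blocked=[]
Op 3: conn=32 S1=23 S2=31 S3=41 blocked=[]
Op 4: conn=15 S1=6 S2=31 S3=41 blocked=[]
Op 5: conn=15 S1=6 S2=31 S3=62 blocked=[]
Op 6: conn=3 S1=-6 S2=31 S3=62 blocked=[1]
Op 7: conn=-4 S1=-6 S2=31 S3=55 blocked=[1, 2, 3]
Op 8: conn=-4 S1=-6 S2=31 S3=68 blocked=[1, 2, 3]
Op 9: conn=8 S1=-6 S2=31 S3=68 blocked=[1]

Answer: S1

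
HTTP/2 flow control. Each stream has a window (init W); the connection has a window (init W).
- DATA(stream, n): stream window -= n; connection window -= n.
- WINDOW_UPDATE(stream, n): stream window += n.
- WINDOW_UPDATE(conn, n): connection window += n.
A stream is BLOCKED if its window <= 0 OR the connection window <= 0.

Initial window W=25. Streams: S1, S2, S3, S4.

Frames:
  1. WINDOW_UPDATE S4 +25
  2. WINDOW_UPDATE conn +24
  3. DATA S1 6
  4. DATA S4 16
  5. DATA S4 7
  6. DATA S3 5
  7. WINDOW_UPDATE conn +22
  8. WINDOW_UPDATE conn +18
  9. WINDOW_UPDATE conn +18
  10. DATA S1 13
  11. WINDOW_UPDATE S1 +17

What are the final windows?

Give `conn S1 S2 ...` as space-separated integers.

Op 1: conn=25 S1=25 S2=25 S3=25 S4=50 blocked=[]
Op 2: conn=49 S1=25 S2=25 S3=25 S4=50 blocked=[]
Op 3: conn=43 S1=19 S2=25 S3=25 S4=50 blocked=[]
Op 4: conn=27 S1=19 S2=25 S3=25 S4=34 blocked=[]
Op 5: conn=20 S1=19 S2=25 S3=25 S4=27 blocked=[]
Op 6: conn=15 S1=19 S2=25 S3=20 S4=27 blocked=[]
Op 7: conn=37 S1=19 S2=25 S3=20 S4=27 blocked=[]
Op 8: conn=55 S1=19 S2=25 S3=20 S4=27 blocked=[]
Op 9: conn=73 S1=19 S2=25 S3=20 S4=27 blocked=[]
Op 10: conn=60 S1=6 S2=25 S3=20 S4=27 blocked=[]
Op 11: conn=60 S1=23 S2=25 S3=20 S4=27 blocked=[]

Answer: 60 23 25 20 27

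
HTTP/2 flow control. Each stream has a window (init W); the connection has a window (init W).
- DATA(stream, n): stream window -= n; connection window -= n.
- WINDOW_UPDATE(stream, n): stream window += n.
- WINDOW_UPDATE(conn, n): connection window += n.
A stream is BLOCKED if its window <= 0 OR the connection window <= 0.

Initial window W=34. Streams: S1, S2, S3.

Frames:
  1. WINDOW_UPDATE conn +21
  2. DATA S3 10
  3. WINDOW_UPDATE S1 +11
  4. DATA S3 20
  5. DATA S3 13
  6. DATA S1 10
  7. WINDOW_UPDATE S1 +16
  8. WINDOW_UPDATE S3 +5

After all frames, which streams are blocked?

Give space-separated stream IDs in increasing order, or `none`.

Op 1: conn=55 S1=34 S2=34 S3=34 blocked=[]
Op 2: conn=45 S1=34 S2=34 S3=24 blocked=[]
Op 3: conn=45 S1=45 S2=34 S3=24 blocked=[]
Op 4: conn=25 S1=45 S2=34 S3=4 blocked=[]
Op 5: conn=12 S1=45 S2=34 S3=-9 blocked=[3]
Op 6: conn=2 S1=35 S2=34 S3=-9 blocked=[3]
Op 7: conn=2 S1=51 S2=34 S3=-9 blocked=[3]
Op 8: conn=2 S1=51 S2=34 S3=-4 blocked=[3]

Answer: S3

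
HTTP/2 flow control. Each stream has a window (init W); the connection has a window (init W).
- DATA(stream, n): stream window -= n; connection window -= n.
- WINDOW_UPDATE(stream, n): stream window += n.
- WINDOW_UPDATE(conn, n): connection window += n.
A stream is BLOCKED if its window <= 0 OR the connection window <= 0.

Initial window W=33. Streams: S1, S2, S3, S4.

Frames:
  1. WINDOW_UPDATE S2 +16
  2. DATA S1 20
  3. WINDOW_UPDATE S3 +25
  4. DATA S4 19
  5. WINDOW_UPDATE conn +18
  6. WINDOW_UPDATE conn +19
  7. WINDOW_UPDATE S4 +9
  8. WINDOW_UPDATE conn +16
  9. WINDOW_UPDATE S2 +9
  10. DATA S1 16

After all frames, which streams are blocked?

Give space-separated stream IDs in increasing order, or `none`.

Answer: S1

Derivation:
Op 1: conn=33 S1=33 S2=49 S3=33 S4=33 blocked=[]
Op 2: conn=13 S1=13 S2=49 S3=33 S4=33 blocked=[]
Op 3: conn=13 S1=13 S2=49 S3=58 S4=33 blocked=[]
Op 4: conn=-6 S1=13 S2=49 S3=58 S4=14 blocked=[1, 2, 3, 4]
Op 5: conn=12 S1=13 S2=49 S3=58 S4=14 blocked=[]
Op 6: conn=31 S1=13 S2=49 S3=58 S4=14 blocked=[]
Op 7: conn=31 S1=13 S2=49 S3=58 S4=23 blocked=[]
Op 8: conn=47 S1=13 S2=49 S3=58 S4=23 blocked=[]
Op 9: conn=47 S1=13 S2=58 S3=58 S4=23 blocked=[]
Op 10: conn=31 S1=-3 S2=58 S3=58 S4=23 blocked=[1]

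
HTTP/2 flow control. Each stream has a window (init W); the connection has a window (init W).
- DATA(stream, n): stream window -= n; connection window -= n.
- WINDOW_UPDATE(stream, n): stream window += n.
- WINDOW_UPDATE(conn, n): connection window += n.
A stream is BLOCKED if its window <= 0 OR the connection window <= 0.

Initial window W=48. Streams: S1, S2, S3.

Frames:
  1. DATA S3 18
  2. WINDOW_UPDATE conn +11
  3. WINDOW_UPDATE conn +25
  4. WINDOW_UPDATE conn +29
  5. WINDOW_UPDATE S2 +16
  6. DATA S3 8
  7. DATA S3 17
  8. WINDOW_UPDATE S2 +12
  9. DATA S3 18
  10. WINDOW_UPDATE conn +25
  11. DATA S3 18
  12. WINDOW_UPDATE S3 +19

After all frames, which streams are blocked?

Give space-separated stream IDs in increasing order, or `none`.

Answer: S3

Derivation:
Op 1: conn=30 S1=48 S2=48 S3=30 blocked=[]
Op 2: conn=41 S1=48 S2=48 S3=30 blocked=[]
Op 3: conn=66 S1=48 S2=48 S3=30 blocked=[]
Op 4: conn=95 S1=48 S2=48 S3=30 blocked=[]
Op 5: conn=95 S1=48 S2=64 S3=30 blocked=[]
Op 6: conn=87 S1=48 S2=64 S3=22 blocked=[]
Op 7: conn=70 S1=48 S2=64 S3=5 blocked=[]
Op 8: conn=70 S1=48 S2=76 S3=5 blocked=[]
Op 9: conn=52 S1=48 S2=76 S3=-13 blocked=[3]
Op 10: conn=77 S1=48 S2=76 S3=-13 blocked=[3]
Op 11: conn=59 S1=48 S2=76 S3=-31 blocked=[3]
Op 12: conn=59 S1=48 S2=76 S3=-12 blocked=[3]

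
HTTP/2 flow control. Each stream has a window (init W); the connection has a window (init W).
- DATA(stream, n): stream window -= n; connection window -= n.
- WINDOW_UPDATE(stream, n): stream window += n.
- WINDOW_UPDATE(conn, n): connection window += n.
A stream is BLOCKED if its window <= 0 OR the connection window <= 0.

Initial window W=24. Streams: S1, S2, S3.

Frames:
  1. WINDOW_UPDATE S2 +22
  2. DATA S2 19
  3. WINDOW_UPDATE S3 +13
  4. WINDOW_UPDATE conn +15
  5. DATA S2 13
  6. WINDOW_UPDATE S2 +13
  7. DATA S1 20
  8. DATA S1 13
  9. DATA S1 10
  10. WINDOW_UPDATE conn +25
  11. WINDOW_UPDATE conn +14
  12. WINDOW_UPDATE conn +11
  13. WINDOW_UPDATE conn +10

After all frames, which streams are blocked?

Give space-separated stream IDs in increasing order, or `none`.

Answer: S1

Derivation:
Op 1: conn=24 S1=24 S2=46 S3=24 blocked=[]
Op 2: conn=5 S1=24 S2=27 S3=24 blocked=[]
Op 3: conn=5 S1=24 S2=27 S3=37 blocked=[]
Op 4: conn=20 S1=24 S2=27 S3=37 blocked=[]
Op 5: conn=7 S1=24 S2=14 S3=37 blocked=[]
Op 6: conn=7 S1=24 S2=27 S3=37 blocked=[]
Op 7: conn=-13 S1=4 S2=27 S3=37 blocked=[1, 2, 3]
Op 8: conn=-26 S1=-9 S2=27 S3=37 blocked=[1, 2, 3]
Op 9: conn=-36 S1=-19 S2=27 S3=37 blocked=[1, 2, 3]
Op 10: conn=-11 S1=-19 S2=27 S3=37 blocked=[1, 2, 3]
Op 11: conn=3 S1=-19 S2=27 S3=37 blocked=[1]
Op 12: conn=14 S1=-19 S2=27 S3=37 blocked=[1]
Op 13: conn=24 S1=-19 S2=27 S3=37 blocked=[1]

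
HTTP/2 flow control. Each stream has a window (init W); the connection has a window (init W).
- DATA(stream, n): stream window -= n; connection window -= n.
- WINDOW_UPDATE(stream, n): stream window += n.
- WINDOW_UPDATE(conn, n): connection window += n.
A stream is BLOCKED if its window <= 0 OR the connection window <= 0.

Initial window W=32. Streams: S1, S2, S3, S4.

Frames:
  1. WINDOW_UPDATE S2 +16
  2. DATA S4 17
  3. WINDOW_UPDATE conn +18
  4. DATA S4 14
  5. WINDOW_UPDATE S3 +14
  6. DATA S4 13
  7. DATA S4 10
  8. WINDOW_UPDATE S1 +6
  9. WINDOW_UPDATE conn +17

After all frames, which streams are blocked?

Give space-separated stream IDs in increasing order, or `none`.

Op 1: conn=32 S1=32 S2=48 S3=32 S4=32 blocked=[]
Op 2: conn=15 S1=32 S2=48 S3=32 S4=15 blocked=[]
Op 3: conn=33 S1=32 S2=48 S3=32 S4=15 blocked=[]
Op 4: conn=19 S1=32 S2=48 S3=32 S4=1 blocked=[]
Op 5: conn=19 S1=32 S2=48 S3=46 S4=1 blocked=[]
Op 6: conn=6 S1=32 S2=48 S3=46 S4=-12 blocked=[4]
Op 7: conn=-4 S1=32 S2=48 S3=46 S4=-22 blocked=[1, 2, 3, 4]
Op 8: conn=-4 S1=38 S2=48 S3=46 S4=-22 blocked=[1, 2, 3, 4]
Op 9: conn=13 S1=38 S2=48 S3=46 S4=-22 blocked=[4]

Answer: S4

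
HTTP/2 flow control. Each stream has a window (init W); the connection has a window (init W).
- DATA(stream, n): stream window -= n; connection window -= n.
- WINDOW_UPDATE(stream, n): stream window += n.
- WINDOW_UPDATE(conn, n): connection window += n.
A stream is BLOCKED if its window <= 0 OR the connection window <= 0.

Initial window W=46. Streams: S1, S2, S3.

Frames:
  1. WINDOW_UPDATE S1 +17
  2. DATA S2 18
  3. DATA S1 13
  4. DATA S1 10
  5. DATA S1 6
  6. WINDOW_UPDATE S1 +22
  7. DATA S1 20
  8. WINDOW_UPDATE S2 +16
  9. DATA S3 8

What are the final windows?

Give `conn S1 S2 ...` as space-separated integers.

Op 1: conn=46 S1=63 S2=46 S3=46 blocked=[]
Op 2: conn=28 S1=63 S2=28 S3=46 blocked=[]
Op 3: conn=15 S1=50 S2=28 S3=46 blocked=[]
Op 4: conn=5 S1=40 S2=28 S3=46 blocked=[]
Op 5: conn=-1 S1=34 S2=28 S3=46 blocked=[1, 2, 3]
Op 6: conn=-1 S1=56 S2=28 S3=46 blocked=[1, 2, 3]
Op 7: conn=-21 S1=36 S2=28 S3=46 blocked=[1, 2, 3]
Op 8: conn=-21 S1=36 S2=44 S3=46 blocked=[1, 2, 3]
Op 9: conn=-29 S1=36 S2=44 S3=38 blocked=[1, 2, 3]

Answer: -29 36 44 38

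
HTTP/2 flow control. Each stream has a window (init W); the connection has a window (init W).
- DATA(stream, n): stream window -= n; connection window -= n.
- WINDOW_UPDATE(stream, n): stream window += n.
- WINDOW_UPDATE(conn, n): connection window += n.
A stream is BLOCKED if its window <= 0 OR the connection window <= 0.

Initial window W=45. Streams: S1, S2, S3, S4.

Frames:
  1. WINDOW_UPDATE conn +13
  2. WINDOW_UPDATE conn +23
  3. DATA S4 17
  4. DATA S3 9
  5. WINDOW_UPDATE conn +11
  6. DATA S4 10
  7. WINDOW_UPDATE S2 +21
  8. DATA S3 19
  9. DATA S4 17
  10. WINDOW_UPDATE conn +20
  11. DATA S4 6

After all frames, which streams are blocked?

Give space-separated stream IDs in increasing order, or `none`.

Answer: S4

Derivation:
Op 1: conn=58 S1=45 S2=45 S3=45 S4=45 blocked=[]
Op 2: conn=81 S1=45 S2=45 S3=45 S4=45 blocked=[]
Op 3: conn=64 S1=45 S2=45 S3=45 S4=28 blocked=[]
Op 4: conn=55 S1=45 S2=45 S3=36 S4=28 blocked=[]
Op 5: conn=66 S1=45 S2=45 S3=36 S4=28 blocked=[]
Op 6: conn=56 S1=45 S2=45 S3=36 S4=18 blocked=[]
Op 7: conn=56 S1=45 S2=66 S3=36 S4=18 blocked=[]
Op 8: conn=37 S1=45 S2=66 S3=17 S4=18 blocked=[]
Op 9: conn=20 S1=45 S2=66 S3=17 S4=1 blocked=[]
Op 10: conn=40 S1=45 S2=66 S3=17 S4=1 blocked=[]
Op 11: conn=34 S1=45 S2=66 S3=17 S4=-5 blocked=[4]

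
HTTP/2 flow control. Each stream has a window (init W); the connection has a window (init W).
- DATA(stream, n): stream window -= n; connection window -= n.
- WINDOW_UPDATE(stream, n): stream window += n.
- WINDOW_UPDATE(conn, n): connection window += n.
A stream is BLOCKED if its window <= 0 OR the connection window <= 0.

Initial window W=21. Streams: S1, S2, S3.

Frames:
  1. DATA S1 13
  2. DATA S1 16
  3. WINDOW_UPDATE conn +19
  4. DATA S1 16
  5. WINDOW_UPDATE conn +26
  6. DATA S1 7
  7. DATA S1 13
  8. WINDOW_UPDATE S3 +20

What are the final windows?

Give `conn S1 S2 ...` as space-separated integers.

Answer: 1 -44 21 41

Derivation:
Op 1: conn=8 S1=8 S2=21 S3=21 blocked=[]
Op 2: conn=-8 S1=-8 S2=21 S3=21 blocked=[1, 2, 3]
Op 3: conn=11 S1=-8 S2=21 S3=21 blocked=[1]
Op 4: conn=-5 S1=-24 S2=21 S3=21 blocked=[1, 2, 3]
Op 5: conn=21 S1=-24 S2=21 S3=21 blocked=[1]
Op 6: conn=14 S1=-31 S2=21 S3=21 blocked=[1]
Op 7: conn=1 S1=-44 S2=21 S3=21 blocked=[1]
Op 8: conn=1 S1=-44 S2=21 S3=41 blocked=[1]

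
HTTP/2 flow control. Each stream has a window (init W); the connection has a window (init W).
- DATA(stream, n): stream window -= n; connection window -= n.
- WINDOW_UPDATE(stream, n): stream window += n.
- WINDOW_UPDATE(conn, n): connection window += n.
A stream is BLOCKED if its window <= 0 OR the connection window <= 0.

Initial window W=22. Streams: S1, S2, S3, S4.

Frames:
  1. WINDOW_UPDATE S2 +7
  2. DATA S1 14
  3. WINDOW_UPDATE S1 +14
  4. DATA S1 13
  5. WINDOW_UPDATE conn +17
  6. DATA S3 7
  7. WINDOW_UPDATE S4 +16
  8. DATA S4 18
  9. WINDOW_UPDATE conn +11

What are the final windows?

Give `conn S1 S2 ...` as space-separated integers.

Op 1: conn=22 S1=22 S2=29 S3=22 S4=22 blocked=[]
Op 2: conn=8 S1=8 S2=29 S3=22 S4=22 blocked=[]
Op 3: conn=8 S1=22 S2=29 S3=22 S4=22 blocked=[]
Op 4: conn=-5 S1=9 S2=29 S3=22 S4=22 blocked=[1, 2, 3, 4]
Op 5: conn=12 S1=9 S2=29 S3=22 S4=22 blocked=[]
Op 6: conn=5 S1=9 S2=29 S3=15 S4=22 blocked=[]
Op 7: conn=5 S1=9 S2=29 S3=15 S4=38 blocked=[]
Op 8: conn=-13 S1=9 S2=29 S3=15 S4=20 blocked=[1, 2, 3, 4]
Op 9: conn=-2 S1=9 S2=29 S3=15 S4=20 blocked=[1, 2, 3, 4]

Answer: -2 9 29 15 20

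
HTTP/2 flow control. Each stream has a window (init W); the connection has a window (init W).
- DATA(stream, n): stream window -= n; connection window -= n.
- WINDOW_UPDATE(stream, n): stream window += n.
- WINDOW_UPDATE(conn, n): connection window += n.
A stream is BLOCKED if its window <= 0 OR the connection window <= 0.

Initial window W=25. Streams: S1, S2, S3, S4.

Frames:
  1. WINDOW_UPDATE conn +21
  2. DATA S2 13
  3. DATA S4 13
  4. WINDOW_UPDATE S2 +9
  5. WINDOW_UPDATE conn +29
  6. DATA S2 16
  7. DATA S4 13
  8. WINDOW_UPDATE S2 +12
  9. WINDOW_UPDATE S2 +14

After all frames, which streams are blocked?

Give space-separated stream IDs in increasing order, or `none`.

Op 1: conn=46 S1=25 S2=25 S3=25 S4=25 blocked=[]
Op 2: conn=33 S1=25 S2=12 S3=25 S4=25 blocked=[]
Op 3: conn=20 S1=25 S2=12 S3=25 S4=12 blocked=[]
Op 4: conn=20 S1=25 S2=21 S3=25 S4=12 blocked=[]
Op 5: conn=49 S1=25 S2=21 S3=25 S4=12 blocked=[]
Op 6: conn=33 S1=25 S2=5 S3=25 S4=12 blocked=[]
Op 7: conn=20 S1=25 S2=5 S3=25 S4=-1 blocked=[4]
Op 8: conn=20 S1=25 S2=17 S3=25 S4=-1 blocked=[4]
Op 9: conn=20 S1=25 S2=31 S3=25 S4=-1 blocked=[4]

Answer: S4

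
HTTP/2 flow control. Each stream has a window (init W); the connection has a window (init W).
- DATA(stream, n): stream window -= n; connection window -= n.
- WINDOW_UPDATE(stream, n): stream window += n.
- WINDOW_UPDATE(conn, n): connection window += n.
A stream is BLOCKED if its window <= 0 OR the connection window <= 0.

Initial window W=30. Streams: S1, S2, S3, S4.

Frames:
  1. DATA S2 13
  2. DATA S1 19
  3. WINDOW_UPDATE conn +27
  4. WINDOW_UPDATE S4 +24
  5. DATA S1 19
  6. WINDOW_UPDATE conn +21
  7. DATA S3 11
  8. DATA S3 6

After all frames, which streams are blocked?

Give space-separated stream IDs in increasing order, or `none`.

Answer: S1

Derivation:
Op 1: conn=17 S1=30 S2=17 S3=30 S4=30 blocked=[]
Op 2: conn=-2 S1=11 S2=17 S3=30 S4=30 blocked=[1, 2, 3, 4]
Op 3: conn=25 S1=11 S2=17 S3=30 S4=30 blocked=[]
Op 4: conn=25 S1=11 S2=17 S3=30 S4=54 blocked=[]
Op 5: conn=6 S1=-8 S2=17 S3=30 S4=54 blocked=[1]
Op 6: conn=27 S1=-8 S2=17 S3=30 S4=54 blocked=[1]
Op 7: conn=16 S1=-8 S2=17 S3=19 S4=54 blocked=[1]
Op 8: conn=10 S1=-8 S2=17 S3=13 S4=54 blocked=[1]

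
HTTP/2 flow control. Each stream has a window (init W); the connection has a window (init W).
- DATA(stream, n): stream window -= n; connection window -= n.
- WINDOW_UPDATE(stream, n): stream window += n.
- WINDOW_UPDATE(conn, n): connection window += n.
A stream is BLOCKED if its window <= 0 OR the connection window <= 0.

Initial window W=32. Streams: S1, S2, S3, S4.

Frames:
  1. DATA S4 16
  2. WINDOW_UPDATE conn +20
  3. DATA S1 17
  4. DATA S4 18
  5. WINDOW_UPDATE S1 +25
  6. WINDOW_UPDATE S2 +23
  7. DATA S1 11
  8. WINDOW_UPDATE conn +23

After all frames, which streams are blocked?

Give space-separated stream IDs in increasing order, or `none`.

Answer: S4

Derivation:
Op 1: conn=16 S1=32 S2=32 S3=32 S4=16 blocked=[]
Op 2: conn=36 S1=32 S2=32 S3=32 S4=16 blocked=[]
Op 3: conn=19 S1=15 S2=32 S3=32 S4=16 blocked=[]
Op 4: conn=1 S1=15 S2=32 S3=32 S4=-2 blocked=[4]
Op 5: conn=1 S1=40 S2=32 S3=32 S4=-2 blocked=[4]
Op 6: conn=1 S1=40 S2=55 S3=32 S4=-2 blocked=[4]
Op 7: conn=-10 S1=29 S2=55 S3=32 S4=-2 blocked=[1, 2, 3, 4]
Op 8: conn=13 S1=29 S2=55 S3=32 S4=-2 blocked=[4]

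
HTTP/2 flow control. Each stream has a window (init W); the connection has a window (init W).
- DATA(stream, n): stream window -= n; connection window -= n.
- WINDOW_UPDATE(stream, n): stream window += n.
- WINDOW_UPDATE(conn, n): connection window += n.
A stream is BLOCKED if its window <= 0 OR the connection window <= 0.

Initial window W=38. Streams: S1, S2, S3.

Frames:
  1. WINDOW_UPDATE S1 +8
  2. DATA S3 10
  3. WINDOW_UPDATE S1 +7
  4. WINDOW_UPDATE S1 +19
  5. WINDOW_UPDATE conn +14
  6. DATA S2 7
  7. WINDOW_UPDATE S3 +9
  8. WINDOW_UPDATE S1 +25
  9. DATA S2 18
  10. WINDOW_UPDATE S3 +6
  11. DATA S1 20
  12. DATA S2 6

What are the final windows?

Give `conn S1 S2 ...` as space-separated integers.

Answer: -9 77 7 43

Derivation:
Op 1: conn=38 S1=46 S2=38 S3=38 blocked=[]
Op 2: conn=28 S1=46 S2=38 S3=28 blocked=[]
Op 3: conn=28 S1=53 S2=38 S3=28 blocked=[]
Op 4: conn=28 S1=72 S2=38 S3=28 blocked=[]
Op 5: conn=42 S1=72 S2=38 S3=28 blocked=[]
Op 6: conn=35 S1=72 S2=31 S3=28 blocked=[]
Op 7: conn=35 S1=72 S2=31 S3=37 blocked=[]
Op 8: conn=35 S1=97 S2=31 S3=37 blocked=[]
Op 9: conn=17 S1=97 S2=13 S3=37 blocked=[]
Op 10: conn=17 S1=97 S2=13 S3=43 blocked=[]
Op 11: conn=-3 S1=77 S2=13 S3=43 blocked=[1, 2, 3]
Op 12: conn=-9 S1=77 S2=7 S3=43 blocked=[1, 2, 3]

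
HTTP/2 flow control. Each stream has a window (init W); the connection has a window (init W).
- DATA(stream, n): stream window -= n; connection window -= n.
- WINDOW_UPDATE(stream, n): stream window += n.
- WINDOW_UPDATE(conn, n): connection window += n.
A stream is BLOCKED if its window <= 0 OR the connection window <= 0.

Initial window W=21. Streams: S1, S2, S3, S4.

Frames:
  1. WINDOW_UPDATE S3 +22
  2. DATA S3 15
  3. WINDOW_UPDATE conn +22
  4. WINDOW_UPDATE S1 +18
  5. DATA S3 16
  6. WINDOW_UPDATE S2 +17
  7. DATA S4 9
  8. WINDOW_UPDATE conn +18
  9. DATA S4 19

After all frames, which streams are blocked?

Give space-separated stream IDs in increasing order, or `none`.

Op 1: conn=21 S1=21 S2=21 S3=43 S4=21 blocked=[]
Op 2: conn=6 S1=21 S2=21 S3=28 S4=21 blocked=[]
Op 3: conn=28 S1=21 S2=21 S3=28 S4=21 blocked=[]
Op 4: conn=28 S1=39 S2=21 S3=28 S4=21 blocked=[]
Op 5: conn=12 S1=39 S2=21 S3=12 S4=21 blocked=[]
Op 6: conn=12 S1=39 S2=38 S3=12 S4=21 blocked=[]
Op 7: conn=3 S1=39 S2=38 S3=12 S4=12 blocked=[]
Op 8: conn=21 S1=39 S2=38 S3=12 S4=12 blocked=[]
Op 9: conn=2 S1=39 S2=38 S3=12 S4=-7 blocked=[4]

Answer: S4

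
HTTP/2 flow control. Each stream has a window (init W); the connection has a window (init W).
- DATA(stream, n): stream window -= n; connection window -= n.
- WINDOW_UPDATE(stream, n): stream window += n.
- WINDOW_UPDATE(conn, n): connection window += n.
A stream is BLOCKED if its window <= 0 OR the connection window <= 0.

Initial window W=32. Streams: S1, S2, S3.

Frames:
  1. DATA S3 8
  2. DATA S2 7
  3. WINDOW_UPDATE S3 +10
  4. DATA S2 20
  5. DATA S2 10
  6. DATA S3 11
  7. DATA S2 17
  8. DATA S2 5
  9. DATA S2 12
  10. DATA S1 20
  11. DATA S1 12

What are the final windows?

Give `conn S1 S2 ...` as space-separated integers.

Op 1: conn=24 S1=32 S2=32 S3=24 blocked=[]
Op 2: conn=17 S1=32 S2=25 S3=24 blocked=[]
Op 3: conn=17 S1=32 S2=25 S3=34 blocked=[]
Op 4: conn=-3 S1=32 S2=5 S3=34 blocked=[1, 2, 3]
Op 5: conn=-13 S1=32 S2=-5 S3=34 blocked=[1, 2, 3]
Op 6: conn=-24 S1=32 S2=-5 S3=23 blocked=[1, 2, 3]
Op 7: conn=-41 S1=32 S2=-22 S3=23 blocked=[1, 2, 3]
Op 8: conn=-46 S1=32 S2=-27 S3=23 blocked=[1, 2, 3]
Op 9: conn=-58 S1=32 S2=-39 S3=23 blocked=[1, 2, 3]
Op 10: conn=-78 S1=12 S2=-39 S3=23 blocked=[1, 2, 3]
Op 11: conn=-90 S1=0 S2=-39 S3=23 blocked=[1, 2, 3]

Answer: -90 0 -39 23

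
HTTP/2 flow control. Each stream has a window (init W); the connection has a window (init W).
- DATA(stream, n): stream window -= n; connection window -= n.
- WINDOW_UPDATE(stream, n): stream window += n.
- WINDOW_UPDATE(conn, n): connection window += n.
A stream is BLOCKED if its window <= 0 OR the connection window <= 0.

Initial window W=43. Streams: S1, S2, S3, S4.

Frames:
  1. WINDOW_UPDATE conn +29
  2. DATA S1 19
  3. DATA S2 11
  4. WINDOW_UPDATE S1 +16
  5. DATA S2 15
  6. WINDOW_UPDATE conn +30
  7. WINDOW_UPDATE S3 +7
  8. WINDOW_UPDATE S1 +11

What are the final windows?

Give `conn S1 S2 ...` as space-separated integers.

Op 1: conn=72 S1=43 S2=43 S3=43 S4=43 blocked=[]
Op 2: conn=53 S1=24 S2=43 S3=43 S4=43 blocked=[]
Op 3: conn=42 S1=24 S2=32 S3=43 S4=43 blocked=[]
Op 4: conn=42 S1=40 S2=32 S3=43 S4=43 blocked=[]
Op 5: conn=27 S1=40 S2=17 S3=43 S4=43 blocked=[]
Op 6: conn=57 S1=40 S2=17 S3=43 S4=43 blocked=[]
Op 7: conn=57 S1=40 S2=17 S3=50 S4=43 blocked=[]
Op 8: conn=57 S1=51 S2=17 S3=50 S4=43 blocked=[]

Answer: 57 51 17 50 43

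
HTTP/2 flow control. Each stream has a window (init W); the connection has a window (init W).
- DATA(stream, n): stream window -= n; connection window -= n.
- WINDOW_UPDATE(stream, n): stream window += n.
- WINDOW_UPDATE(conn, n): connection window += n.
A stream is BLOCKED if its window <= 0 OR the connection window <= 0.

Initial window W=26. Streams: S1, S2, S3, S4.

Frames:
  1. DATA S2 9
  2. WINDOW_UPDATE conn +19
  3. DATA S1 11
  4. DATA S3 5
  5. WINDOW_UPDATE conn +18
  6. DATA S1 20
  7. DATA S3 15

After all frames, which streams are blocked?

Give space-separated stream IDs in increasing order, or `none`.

Op 1: conn=17 S1=26 S2=17 S3=26 S4=26 blocked=[]
Op 2: conn=36 S1=26 S2=17 S3=26 S4=26 blocked=[]
Op 3: conn=25 S1=15 S2=17 S3=26 S4=26 blocked=[]
Op 4: conn=20 S1=15 S2=17 S3=21 S4=26 blocked=[]
Op 5: conn=38 S1=15 S2=17 S3=21 S4=26 blocked=[]
Op 6: conn=18 S1=-5 S2=17 S3=21 S4=26 blocked=[1]
Op 7: conn=3 S1=-5 S2=17 S3=6 S4=26 blocked=[1]

Answer: S1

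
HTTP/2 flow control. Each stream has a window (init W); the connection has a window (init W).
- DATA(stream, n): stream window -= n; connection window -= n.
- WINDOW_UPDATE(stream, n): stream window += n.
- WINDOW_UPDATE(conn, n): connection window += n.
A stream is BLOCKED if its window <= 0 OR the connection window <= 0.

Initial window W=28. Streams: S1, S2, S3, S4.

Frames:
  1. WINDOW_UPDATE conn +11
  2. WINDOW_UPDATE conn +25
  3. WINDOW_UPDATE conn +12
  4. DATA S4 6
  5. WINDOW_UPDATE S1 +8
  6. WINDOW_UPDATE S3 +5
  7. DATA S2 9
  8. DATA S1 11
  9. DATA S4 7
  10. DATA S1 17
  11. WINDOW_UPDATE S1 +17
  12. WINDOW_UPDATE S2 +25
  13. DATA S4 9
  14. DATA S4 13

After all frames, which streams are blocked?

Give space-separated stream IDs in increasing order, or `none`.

Op 1: conn=39 S1=28 S2=28 S3=28 S4=28 blocked=[]
Op 2: conn=64 S1=28 S2=28 S3=28 S4=28 blocked=[]
Op 3: conn=76 S1=28 S2=28 S3=28 S4=28 blocked=[]
Op 4: conn=70 S1=28 S2=28 S3=28 S4=22 blocked=[]
Op 5: conn=70 S1=36 S2=28 S3=28 S4=22 blocked=[]
Op 6: conn=70 S1=36 S2=28 S3=33 S4=22 blocked=[]
Op 7: conn=61 S1=36 S2=19 S3=33 S4=22 blocked=[]
Op 8: conn=50 S1=25 S2=19 S3=33 S4=22 blocked=[]
Op 9: conn=43 S1=25 S2=19 S3=33 S4=15 blocked=[]
Op 10: conn=26 S1=8 S2=19 S3=33 S4=15 blocked=[]
Op 11: conn=26 S1=25 S2=19 S3=33 S4=15 blocked=[]
Op 12: conn=26 S1=25 S2=44 S3=33 S4=15 blocked=[]
Op 13: conn=17 S1=25 S2=44 S3=33 S4=6 blocked=[]
Op 14: conn=4 S1=25 S2=44 S3=33 S4=-7 blocked=[4]

Answer: S4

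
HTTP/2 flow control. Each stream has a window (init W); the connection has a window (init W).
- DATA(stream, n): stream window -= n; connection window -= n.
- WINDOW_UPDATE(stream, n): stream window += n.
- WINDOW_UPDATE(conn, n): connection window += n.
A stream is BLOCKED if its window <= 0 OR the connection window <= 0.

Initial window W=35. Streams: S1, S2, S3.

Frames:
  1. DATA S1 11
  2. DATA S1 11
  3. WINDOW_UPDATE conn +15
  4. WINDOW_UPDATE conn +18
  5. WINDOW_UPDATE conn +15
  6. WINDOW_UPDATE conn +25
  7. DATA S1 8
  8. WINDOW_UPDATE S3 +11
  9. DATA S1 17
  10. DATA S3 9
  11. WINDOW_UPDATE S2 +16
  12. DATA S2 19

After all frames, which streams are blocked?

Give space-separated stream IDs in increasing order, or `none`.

Answer: S1

Derivation:
Op 1: conn=24 S1=24 S2=35 S3=35 blocked=[]
Op 2: conn=13 S1=13 S2=35 S3=35 blocked=[]
Op 3: conn=28 S1=13 S2=35 S3=35 blocked=[]
Op 4: conn=46 S1=13 S2=35 S3=35 blocked=[]
Op 5: conn=61 S1=13 S2=35 S3=35 blocked=[]
Op 6: conn=86 S1=13 S2=35 S3=35 blocked=[]
Op 7: conn=78 S1=5 S2=35 S3=35 blocked=[]
Op 8: conn=78 S1=5 S2=35 S3=46 blocked=[]
Op 9: conn=61 S1=-12 S2=35 S3=46 blocked=[1]
Op 10: conn=52 S1=-12 S2=35 S3=37 blocked=[1]
Op 11: conn=52 S1=-12 S2=51 S3=37 blocked=[1]
Op 12: conn=33 S1=-12 S2=32 S3=37 blocked=[1]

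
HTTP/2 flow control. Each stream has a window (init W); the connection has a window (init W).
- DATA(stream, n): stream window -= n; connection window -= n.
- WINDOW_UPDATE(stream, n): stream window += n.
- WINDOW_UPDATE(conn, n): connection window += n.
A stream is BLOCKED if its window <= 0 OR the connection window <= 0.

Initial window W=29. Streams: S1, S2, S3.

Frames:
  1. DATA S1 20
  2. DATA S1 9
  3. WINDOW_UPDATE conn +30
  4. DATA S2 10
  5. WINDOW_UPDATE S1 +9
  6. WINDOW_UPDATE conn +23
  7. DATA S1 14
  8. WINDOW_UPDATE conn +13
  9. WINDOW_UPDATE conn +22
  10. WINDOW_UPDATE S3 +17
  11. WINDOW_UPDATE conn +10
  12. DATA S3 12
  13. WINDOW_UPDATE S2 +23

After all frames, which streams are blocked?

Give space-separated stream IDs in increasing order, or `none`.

Op 1: conn=9 S1=9 S2=29 S3=29 blocked=[]
Op 2: conn=0 S1=0 S2=29 S3=29 blocked=[1, 2, 3]
Op 3: conn=30 S1=0 S2=29 S3=29 blocked=[1]
Op 4: conn=20 S1=0 S2=19 S3=29 blocked=[1]
Op 5: conn=20 S1=9 S2=19 S3=29 blocked=[]
Op 6: conn=43 S1=9 S2=19 S3=29 blocked=[]
Op 7: conn=29 S1=-5 S2=19 S3=29 blocked=[1]
Op 8: conn=42 S1=-5 S2=19 S3=29 blocked=[1]
Op 9: conn=64 S1=-5 S2=19 S3=29 blocked=[1]
Op 10: conn=64 S1=-5 S2=19 S3=46 blocked=[1]
Op 11: conn=74 S1=-5 S2=19 S3=46 blocked=[1]
Op 12: conn=62 S1=-5 S2=19 S3=34 blocked=[1]
Op 13: conn=62 S1=-5 S2=42 S3=34 blocked=[1]

Answer: S1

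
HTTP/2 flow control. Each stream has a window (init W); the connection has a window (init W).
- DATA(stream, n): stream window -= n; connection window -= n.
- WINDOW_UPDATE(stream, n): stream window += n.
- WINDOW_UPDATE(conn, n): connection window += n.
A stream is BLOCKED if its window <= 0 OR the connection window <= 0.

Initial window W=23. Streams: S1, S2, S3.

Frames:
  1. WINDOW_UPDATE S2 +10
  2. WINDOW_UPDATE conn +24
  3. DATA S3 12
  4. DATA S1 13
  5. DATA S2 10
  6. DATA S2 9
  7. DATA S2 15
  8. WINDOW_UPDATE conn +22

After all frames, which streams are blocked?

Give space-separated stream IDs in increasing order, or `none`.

Answer: S2

Derivation:
Op 1: conn=23 S1=23 S2=33 S3=23 blocked=[]
Op 2: conn=47 S1=23 S2=33 S3=23 blocked=[]
Op 3: conn=35 S1=23 S2=33 S3=11 blocked=[]
Op 4: conn=22 S1=10 S2=33 S3=11 blocked=[]
Op 5: conn=12 S1=10 S2=23 S3=11 blocked=[]
Op 6: conn=3 S1=10 S2=14 S3=11 blocked=[]
Op 7: conn=-12 S1=10 S2=-1 S3=11 blocked=[1, 2, 3]
Op 8: conn=10 S1=10 S2=-1 S3=11 blocked=[2]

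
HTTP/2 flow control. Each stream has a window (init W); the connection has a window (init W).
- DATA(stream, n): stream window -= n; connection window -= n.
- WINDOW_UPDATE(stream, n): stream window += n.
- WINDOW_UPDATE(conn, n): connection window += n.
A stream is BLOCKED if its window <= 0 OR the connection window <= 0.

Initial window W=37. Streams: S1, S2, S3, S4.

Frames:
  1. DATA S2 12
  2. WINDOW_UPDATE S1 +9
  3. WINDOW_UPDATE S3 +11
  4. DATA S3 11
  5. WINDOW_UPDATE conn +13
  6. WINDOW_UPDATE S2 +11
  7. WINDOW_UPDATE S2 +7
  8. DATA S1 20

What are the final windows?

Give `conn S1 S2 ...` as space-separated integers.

Op 1: conn=25 S1=37 S2=25 S3=37 S4=37 blocked=[]
Op 2: conn=25 S1=46 S2=25 S3=37 S4=37 blocked=[]
Op 3: conn=25 S1=46 S2=25 S3=48 S4=37 blocked=[]
Op 4: conn=14 S1=46 S2=25 S3=37 S4=37 blocked=[]
Op 5: conn=27 S1=46 S2=25 S3=37 S4=37 blocked=[]
Op 6: conn=27 S1=46 S2=36 S3=37 S4=37 blocked=[]
Op 7: conn=27 S1=46 S2=43 S3=37 S4=37 blocked=[]
Op 8: conn=7 S1=26 S2=43 S3=37 S4=37 blocked=[]

Answer: 7 26 43 37 37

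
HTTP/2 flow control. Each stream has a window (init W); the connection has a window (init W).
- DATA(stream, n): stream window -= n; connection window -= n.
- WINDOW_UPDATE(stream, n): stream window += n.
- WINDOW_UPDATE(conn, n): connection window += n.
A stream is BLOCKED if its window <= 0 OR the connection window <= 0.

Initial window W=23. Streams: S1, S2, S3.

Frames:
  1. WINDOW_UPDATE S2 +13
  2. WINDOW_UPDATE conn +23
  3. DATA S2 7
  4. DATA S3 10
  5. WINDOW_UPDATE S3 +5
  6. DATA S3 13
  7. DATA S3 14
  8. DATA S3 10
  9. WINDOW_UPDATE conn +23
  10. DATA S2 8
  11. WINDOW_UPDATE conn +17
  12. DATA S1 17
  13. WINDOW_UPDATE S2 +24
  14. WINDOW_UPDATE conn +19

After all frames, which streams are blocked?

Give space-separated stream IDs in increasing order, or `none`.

Answer: S3

Derivation:
Op 1: conn=23 S1=23 S2=36 S3=23 blocked=[]
Op 2: conn=46 S1=23 S2=36 S3=23 blocked=[]
Op 3: conn=39 S1=23 S2=29 S3=23 blocked=[]
Op 4: conn=29 S1=23 S2=29 S3=13 blocked=[]
Op 5: conn=29 S1=23 S2=29 S3=18 blocked=[]
Op 6: conn=16 S1=23 S2=29 S3=5 blocked=[]
Op 7: conn=2 S1=23 S2=29 S3=-9 blocked=[3]
Op 8: conn=-8 S1=23 S2=29 S3=-19 blocked=[1, 2, 3]
Op 9: conn=15 S1=23 S2=29 S3=-19 blocked=[3]
Op 10: conn=7 S1=23 S2=21 S3=-19 blocked=[3]
Op 11: conn=24 S1=23 S2=21 S3=-19 blocked=[3]
Op 12: conn=7 S1=6 S2=21 S3=-19 blocked=[3]
Op 13: conn=7 S1=6 S2=45 S3=-19 blocked=[3]
Op 14: conn=26 S1=6 S2=45 S3=-19 blocked=[3]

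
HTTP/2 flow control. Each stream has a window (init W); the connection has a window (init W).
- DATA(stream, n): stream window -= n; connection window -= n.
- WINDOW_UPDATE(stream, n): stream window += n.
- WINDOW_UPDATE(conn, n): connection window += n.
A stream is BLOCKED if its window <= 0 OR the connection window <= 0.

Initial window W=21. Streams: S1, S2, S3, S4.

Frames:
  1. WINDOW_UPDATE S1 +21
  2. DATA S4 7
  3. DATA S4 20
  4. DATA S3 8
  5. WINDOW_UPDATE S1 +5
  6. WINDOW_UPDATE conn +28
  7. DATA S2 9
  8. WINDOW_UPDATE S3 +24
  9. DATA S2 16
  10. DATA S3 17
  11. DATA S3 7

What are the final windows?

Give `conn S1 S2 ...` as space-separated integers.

Answer: -35 47 -4 13 -6

Derivation:
Op 1: conn=21 S1=42 S2=21 S3=21 S4=21 blocked=[]
Op 2: conn=14 S1=42 S2=21 S3=21 S4=14 blocked=[]
Op 3: conn=-6 S1=42 S2=21 S3=21 S4=-6 blocked=[1, 2, 3, 4]
Op 4: conn=-14 S1=42 S2=21 S3=13 S4=-6 blocked=[1, 2, 3, 4]
Op 5: conn=-14 S1=47 S2=21 S3=13 S4=-6 blocked=[1, 2, 3, 4]
Op 6: conn=14 S1=47 S2=21 S3=13 S4=-6 blocked=[4]
Op 7: conn=5 S1=47 S2=12 S3=13 S4=-6 blocked=[4]
Op 8: conn=5 S1=47 S2=12 S3=37 S4=-6 blocked=[4]
Op 9: conn=-11 S1=47 S2=-4 S3=37 S4=-6 blocked=[1, 2, 3, 4]
Op 10: conn=-28 S1=47 S2=-4 S3=20 S4=-6 blocked=[1, 2, 3, 4]
Op 11: conn=-35 S1=47 S2=-4 S3=13 S4=-6 blocked=[1, 2, 3, 4]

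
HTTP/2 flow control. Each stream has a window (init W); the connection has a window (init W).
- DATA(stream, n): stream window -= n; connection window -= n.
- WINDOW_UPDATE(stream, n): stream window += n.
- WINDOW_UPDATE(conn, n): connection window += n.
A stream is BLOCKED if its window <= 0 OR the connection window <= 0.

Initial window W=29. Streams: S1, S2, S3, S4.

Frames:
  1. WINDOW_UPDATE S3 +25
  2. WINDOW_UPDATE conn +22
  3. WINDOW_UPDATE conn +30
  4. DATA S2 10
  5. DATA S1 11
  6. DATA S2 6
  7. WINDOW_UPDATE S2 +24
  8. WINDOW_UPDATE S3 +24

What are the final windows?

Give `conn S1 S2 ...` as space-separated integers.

Answer: 54 18 37 78 29

Derivation:
Op 1: conn=29 S1=29 S2=29 S3=54 S4=29 blocked=[]
Op 2: conn=51 S1=29 S2=29 S3=54 S4=29 blocked=[]
Op 3: conn=81 S1=29 S2=29 S3=54 S4=29 blocked=[]
Op 4: conn=71 S1=29 S2=19 S3=54 S4=29 blocked=[]
Op 5: conn=60 S1=18 S2=19 S3=54 S4=29 blocked=[]
Op 6: conn=54 S1=18 S2=13 S3=54 S4=29 blocked=[]
Op 7: conn=54 S1=18 S2=37 S3=54 S4=29 blocked=[]
Op 8: conn=54 S1=18 S2=37 S3=78 S4=29 blocked=[]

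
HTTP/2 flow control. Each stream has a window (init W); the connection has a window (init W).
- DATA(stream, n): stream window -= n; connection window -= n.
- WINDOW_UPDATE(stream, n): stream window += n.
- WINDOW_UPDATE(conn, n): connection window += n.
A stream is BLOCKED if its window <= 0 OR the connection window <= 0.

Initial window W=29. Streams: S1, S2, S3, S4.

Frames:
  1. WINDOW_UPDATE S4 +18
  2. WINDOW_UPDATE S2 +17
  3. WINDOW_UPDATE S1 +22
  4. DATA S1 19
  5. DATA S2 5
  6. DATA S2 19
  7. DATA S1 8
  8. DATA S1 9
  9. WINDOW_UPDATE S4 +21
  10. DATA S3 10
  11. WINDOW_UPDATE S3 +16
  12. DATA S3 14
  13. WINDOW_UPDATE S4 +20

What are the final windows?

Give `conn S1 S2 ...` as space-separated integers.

Op 1: conn=29 S1=29 S2=29 S3=29 S4=47 blocked=[]
Op 2: conn=29 S1=29 S2=46 S3=29 S4=47 blocked=[]
Op 3: conn=29 S1=51 S2=46 S3=29 S4=47 blocked=[]
Op 4: conn=10 S1=32 S2=46 S3=29 S4=47 blocked=[]
Op 5: conn=5 S1=32 S2=41 S3=29 S4=47 blocked=[]
Op 6: conn=-14 S1=32 S2=22 S3=29 S4=47 blocked=[1, 2, 3, 4]
Op 7: conn=-22 S1=24 S2=22 S3=29 S4=47 blocked=[1, 2, 3, 4]
Op 8: conn=-31 S1=15 S2=22 S3=29 S4=47 blocked=[1, 2, 3, 4]
Op 9: conn=-31 S1=15 S2=22 S3=29 S4=68 blocked=[1, 2, 3, 4]
Op 10: conn=-41 S1=15 S2=22 S3=19 S4=68 blocked=[1, 2, 3, 4]
Op 11: conn=-41 S1=15 S2=22 S3=35 S4=68 blocked=[1, 2, 3, 4]
Op 12: conn=-55 S1=15 S2=22 S3=21 S4=68 blocked=[1, 2, 3, 4]
Op 13: conn=-55 S1=15 S2=22 S3=21 S4=88 blocked=[1, 2, 3, 4]

Answer: -55 15 22 21 88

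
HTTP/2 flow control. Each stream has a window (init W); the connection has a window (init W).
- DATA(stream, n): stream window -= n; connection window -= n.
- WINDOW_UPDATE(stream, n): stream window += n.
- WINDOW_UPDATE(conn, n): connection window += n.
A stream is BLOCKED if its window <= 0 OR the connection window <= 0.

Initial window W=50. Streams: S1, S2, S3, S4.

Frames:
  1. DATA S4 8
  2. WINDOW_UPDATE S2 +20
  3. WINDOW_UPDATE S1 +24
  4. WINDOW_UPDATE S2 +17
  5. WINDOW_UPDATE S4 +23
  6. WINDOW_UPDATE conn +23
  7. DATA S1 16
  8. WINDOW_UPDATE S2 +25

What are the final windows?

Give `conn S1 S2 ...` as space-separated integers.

Answer: 49 58 112 50 65

Derivation:
Op 1: conn=42 S1=50 S2=50 S3=50 S4=42 blocked=[]
Op 2: conn=42 S1=50 S2=70 S3=50 S4=42 blocked=[]
Op 3: conn=42 S1=74 S2=70 S3=50 S4=42 blocked=[]
Op 4: conn=42 S1=74 S2=87 S3=50 S4=42 blocked=[]
Op 5: conn=42 S1=74 S2=87 S3=50 S4=65 blocked=[]
Op 6: conn=65 S1=74 S2=87 S3=50 S4=65 blocked=[]
Op 7: conn=49 S1=58 S2=87 S3=50 S4=65 blocked=[]
Op 8: conn=49 S1=58 S2=112 S3=50 S4=65 blocked=[]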